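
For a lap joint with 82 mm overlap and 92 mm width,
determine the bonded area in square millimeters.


Area = 82 * 92 = 7544 mm^2

7544


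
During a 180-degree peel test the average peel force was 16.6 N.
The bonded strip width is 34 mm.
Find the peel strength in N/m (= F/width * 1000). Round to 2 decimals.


Peel strength = F/width * 1000
= 16.6 / 34 * 1000
= 488.24 N/m

488.24


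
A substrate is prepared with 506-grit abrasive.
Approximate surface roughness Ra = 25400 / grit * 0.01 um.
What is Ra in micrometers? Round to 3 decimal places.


Ra = 25400 / 506 * 0.01 = 0.502 um

0.502


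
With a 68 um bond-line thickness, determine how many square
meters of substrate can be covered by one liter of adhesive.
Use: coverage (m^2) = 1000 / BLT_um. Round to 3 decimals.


Coverage = 1000 / 68 = 14.706 m^2

14.706


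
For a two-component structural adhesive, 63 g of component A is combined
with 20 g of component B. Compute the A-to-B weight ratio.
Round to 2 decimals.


Weight ratio A:B = 63 / 20
= 3.15

3.15


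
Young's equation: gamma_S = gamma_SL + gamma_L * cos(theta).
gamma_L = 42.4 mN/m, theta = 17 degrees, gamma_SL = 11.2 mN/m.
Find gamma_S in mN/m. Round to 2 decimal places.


cos(17 deg) = 0.956305
gamma_S = 11.2 + 42.4 * 0.956305
= 51.75 mN/m

51.75


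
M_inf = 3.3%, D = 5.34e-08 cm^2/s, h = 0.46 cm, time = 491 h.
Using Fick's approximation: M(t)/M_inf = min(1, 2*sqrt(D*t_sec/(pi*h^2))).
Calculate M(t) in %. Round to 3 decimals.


t = 1767600 s
ratio = min(1, 2*sqrt(5.34e-08*1767600/(pi*0.2116)))
= 0.753633
M(t) = 3.3 * 0.753633 = 2.487%

2.487


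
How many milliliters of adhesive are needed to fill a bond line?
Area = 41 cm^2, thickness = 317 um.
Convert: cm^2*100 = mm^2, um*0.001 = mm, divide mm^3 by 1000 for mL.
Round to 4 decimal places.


= (41 * 100) * (317 * 0.001) / 1000
= 1.2997 mL

1.2997


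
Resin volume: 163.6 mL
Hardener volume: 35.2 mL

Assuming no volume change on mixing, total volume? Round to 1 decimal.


V_total = 163.6 + 35.2 = 198.8 mL

198.8


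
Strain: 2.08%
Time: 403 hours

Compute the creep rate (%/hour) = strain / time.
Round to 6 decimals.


Creep rate = 2.08 / 403
= 0.005161 %/h

0.005161


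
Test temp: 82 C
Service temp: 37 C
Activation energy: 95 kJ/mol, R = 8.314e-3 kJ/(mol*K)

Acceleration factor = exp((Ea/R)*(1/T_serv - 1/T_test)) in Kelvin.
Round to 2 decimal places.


AF = exp((95/0.008314)*(1/310.15 - 1/355.15))
= 106.50

106.50


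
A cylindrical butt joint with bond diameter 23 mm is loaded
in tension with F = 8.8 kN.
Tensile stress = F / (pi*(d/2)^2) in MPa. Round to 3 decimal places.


Area = pi * (23/2)^2 = 415.4756 mm^2
Stress = 8.8*1000 / 415.4756
= 21.181 MPa

21.181


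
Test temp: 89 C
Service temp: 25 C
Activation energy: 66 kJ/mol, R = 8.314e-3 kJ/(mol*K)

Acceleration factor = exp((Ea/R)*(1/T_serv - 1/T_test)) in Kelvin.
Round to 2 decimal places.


AF = exp((66/0.008314)*(1/298.15 - 1/362.15))
= 110.54

110.54


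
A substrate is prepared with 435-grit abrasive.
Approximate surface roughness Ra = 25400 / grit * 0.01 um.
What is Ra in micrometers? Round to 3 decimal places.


Ra = 25400 / 435 * 0.01 = 0.584 um

0.584


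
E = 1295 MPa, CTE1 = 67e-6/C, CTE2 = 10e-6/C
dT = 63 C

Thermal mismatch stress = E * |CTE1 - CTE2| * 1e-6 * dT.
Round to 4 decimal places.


= 1295 * 57e-6 * 63
= 4.6503 MPa

4.6503


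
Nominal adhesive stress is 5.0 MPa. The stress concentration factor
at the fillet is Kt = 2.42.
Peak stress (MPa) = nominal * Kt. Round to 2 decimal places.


Peak = 5.0 * 2.42 = 12.10 MPa

12.10


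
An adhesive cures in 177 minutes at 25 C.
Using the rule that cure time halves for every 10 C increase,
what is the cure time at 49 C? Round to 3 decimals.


Factor = 2^((49 - 25) / 10) = 5.2780
Cure time = 177 / 5.2780
= 33.535 minutes

33.535


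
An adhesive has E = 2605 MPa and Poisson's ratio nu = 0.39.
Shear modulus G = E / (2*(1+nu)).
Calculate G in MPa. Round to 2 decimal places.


G = 2605 / (2*(1+0.39))
= 2605 / 2.78
= 937.05 MPa

937.05


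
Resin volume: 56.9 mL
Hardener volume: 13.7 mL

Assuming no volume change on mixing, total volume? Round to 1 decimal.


V_total = 56.9 + 13.7 = 70.6 mL

70.6


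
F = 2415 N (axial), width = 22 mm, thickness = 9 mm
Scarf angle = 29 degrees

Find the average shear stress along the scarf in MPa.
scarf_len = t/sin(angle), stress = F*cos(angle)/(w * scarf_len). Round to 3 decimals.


scarf_len = 9/sin(29 deg) = 18.5640
cos(29 deg) = 0.874620
stress = 2415*0.874620/(22*18.5640) = 5.172 MPa

5.172


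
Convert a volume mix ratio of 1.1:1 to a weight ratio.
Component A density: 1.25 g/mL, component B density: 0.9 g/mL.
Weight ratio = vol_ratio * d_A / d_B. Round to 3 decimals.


= 1.1 * 1.25 / 0.9 = 1.528

1.528


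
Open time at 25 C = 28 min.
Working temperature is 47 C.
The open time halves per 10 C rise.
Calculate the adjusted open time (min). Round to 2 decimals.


factor = 2^((47 - 25) / 10) = 4.5948
ot = 28 / 4.5948 = 6.09 min

6.09


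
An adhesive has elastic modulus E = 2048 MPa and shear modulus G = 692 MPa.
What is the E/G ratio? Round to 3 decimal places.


E/G = 2048 / 692 = 2.960

2.960


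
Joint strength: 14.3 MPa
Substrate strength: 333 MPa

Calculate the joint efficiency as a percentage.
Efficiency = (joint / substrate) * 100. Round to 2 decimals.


Efficiency = (14.3 / 333) * 100 = 4.29%

4.29


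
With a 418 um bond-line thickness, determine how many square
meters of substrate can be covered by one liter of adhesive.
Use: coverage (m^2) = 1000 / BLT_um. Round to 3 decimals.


Coverage = 1000 / 418 = 2.392 m^2

2.392


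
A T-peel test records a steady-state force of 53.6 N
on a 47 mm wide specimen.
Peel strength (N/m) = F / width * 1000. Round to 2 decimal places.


Peel strength = 53.6 / 47 * 1000
= 1140.43 N/m

1140.43


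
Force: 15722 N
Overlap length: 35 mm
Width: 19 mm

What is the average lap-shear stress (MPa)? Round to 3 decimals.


Average shear stress = F / (overlap * width)
= 15722 / (35 * 19)
= 23.642 MPa

23.642


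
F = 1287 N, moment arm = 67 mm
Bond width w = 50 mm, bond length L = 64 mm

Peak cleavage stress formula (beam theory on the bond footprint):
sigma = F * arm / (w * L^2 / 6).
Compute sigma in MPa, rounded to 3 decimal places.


sigma = (1287 * 67) / (50 * 4096 / 6)
= 86229 * 6 / 204800
= 517374 / 204800
= 2.526 MPa

2.526


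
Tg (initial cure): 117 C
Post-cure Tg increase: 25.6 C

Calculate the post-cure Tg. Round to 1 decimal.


Post-cure Tg = 117 + 25.6 = 142.6 C

142.6


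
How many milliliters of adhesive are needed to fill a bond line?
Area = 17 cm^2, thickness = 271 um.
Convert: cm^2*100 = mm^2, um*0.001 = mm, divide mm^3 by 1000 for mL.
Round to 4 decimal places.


= (17 * 100) * (271 * 0.001) / 1000
= 0.4607 mL

0.4607


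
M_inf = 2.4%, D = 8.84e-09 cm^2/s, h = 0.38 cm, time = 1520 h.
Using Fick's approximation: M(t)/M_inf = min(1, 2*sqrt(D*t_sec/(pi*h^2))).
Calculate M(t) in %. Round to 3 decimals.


t = 5472000 s
ratio = min(1, 2*sqrt(8.84e-09*5472000/(pi*0.1444)))
= 0.653086
M(t) = 2.4 * 0.653086 = 1.567%

1.567


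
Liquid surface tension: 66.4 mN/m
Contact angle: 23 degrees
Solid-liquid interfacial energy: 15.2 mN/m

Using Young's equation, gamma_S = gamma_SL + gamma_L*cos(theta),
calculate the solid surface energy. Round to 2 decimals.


gamma_S = 15.2 + 66.4 * cos(23)
= 76.32 mN/m

76.32


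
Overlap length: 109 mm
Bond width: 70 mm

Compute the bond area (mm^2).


Bond area = 109 * 70 = 7630 mm^2

7630


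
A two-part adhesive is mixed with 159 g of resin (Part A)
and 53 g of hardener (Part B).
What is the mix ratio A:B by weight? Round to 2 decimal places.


Mix ratio = mass_A / mass_B
= 159 / 53
= 3.00

3.00


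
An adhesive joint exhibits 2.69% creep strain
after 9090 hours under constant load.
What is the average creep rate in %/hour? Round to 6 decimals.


Creep rate = strain / time
= 2.69 / 9090
= 0.000296 %/h

0.000296


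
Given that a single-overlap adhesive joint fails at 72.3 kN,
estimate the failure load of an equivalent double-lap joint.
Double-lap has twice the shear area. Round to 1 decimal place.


Double-lap factor = 2
Expected load = 72.3 * 2 = 144.6 kN

144.6


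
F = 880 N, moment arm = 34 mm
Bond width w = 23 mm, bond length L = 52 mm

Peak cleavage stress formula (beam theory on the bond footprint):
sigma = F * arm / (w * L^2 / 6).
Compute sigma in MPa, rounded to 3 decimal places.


sigma = (880 * 34) / (23 * 2704 / 6)
= 29920 * 6 / 62192
= 179520 / 62192
= 2.887 MPa

2.887


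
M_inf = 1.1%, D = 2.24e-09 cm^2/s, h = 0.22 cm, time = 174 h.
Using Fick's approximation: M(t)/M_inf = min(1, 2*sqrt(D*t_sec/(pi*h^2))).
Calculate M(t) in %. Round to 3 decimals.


t = 626400 s
ratio = min(1, 2*sqrt(2.24e-09*626400/(pi*0.0484)))
= 0.192124
M(t) = 1.1 * 0.192124 = 0.211%

0.211


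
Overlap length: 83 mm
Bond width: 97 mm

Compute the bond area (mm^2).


Bond area = 83 * 97 = 8051 mm^2

8051


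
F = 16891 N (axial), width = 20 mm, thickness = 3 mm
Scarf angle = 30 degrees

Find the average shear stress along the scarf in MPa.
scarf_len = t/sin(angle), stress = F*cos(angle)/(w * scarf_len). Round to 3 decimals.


scarf_len = 3/sin(30 deg) = 6.0000
cos(30 deg) = 0.866025
stress = 16891*0.866025/(20*6.0000) = 121.900 MPa

121.900


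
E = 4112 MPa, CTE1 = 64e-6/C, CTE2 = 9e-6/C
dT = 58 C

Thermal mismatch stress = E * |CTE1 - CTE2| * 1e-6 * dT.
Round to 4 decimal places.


= 4112 * 55e-6 * 58
= 13.1173 MPa

13.1173


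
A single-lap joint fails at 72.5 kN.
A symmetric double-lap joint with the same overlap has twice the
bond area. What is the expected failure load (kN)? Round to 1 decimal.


Double-lap load = 2 * 72.5 = 145.0 kN

145.0


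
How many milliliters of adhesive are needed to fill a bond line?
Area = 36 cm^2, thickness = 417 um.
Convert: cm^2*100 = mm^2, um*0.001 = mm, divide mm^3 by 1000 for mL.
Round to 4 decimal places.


= (36 * 100) * (417 * 0.001) / 1000
= 1.5012 mL

1.5012


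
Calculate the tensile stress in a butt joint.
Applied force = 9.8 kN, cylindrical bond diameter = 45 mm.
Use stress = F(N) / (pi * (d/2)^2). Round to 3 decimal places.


A = pi * 22.5^2 = 1590.4313 mm^2
sigma = 9800.0 / 1590.4313 = 6.162 MPa

6.162


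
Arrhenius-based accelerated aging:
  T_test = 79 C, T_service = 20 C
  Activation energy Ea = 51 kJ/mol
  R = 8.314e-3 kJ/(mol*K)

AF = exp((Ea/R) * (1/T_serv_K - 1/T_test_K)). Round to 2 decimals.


T_test_K = 352.15, T_serv_K = 293.15
AF = exp((51/8.314e-3) * (1/293.15 - 1/352.15))
= 33.31

33.31


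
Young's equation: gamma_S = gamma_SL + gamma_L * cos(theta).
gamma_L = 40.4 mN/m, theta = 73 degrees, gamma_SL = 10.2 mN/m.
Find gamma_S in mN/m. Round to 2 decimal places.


cos(73 deg) = 0.292372
gamma_S = 10.2 + 40.4 * 0.292372
= 22.01 mN/m

22.01


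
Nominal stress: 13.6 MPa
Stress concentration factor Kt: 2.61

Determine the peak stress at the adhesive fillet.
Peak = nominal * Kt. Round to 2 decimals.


Peak stress = 13.6 * 2.61
= 35.50 MPa

35.50


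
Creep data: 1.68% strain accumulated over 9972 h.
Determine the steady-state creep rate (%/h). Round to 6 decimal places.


Rate = 1.68 / 9972 = 0.000168 %/h

0.000168


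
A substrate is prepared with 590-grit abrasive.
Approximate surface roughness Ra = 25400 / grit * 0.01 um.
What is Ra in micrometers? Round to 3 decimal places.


Ra = 25400 / 590 * 0.01 = 0.431 um

0.431


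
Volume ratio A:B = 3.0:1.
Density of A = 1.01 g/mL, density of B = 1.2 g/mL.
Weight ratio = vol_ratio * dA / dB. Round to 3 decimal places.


Wt ratio = 3.0 * 1.01 / 1.2
= 2.525

2.525


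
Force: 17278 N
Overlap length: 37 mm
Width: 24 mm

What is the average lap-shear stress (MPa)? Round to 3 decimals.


Average shear stress = F / (overlap * width)
= 17278 / (37 * 24)
= 19.457 MPa

19.457


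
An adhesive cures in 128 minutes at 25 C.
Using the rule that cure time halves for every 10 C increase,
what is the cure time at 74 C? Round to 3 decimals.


Factor = 2^((74 - 25) / 10) = 29.8571
Cure time = 128 / 29.8571
= 4.287 minutes

4.287


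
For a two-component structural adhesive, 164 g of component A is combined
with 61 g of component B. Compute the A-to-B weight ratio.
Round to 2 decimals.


Weight ratio A:B = 164 / 61
= 2.69

2.69


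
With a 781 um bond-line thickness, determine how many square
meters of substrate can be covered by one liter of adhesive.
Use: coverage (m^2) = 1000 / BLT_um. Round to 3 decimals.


Coverage = 1000 / 781 = 1.280 m^2

1.280


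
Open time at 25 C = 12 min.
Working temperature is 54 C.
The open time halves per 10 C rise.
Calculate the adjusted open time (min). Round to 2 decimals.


factor = 2^((54 - 25) / 10) = 7.4643
ot = 12 / 7.4643 = 1.61 min

1.61


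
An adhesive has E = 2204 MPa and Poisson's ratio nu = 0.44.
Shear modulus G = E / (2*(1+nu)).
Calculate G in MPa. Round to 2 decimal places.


G = 2204 / (2*(1+0.44))
= 2204 / 2.88
= 765.28 MPa

765.28


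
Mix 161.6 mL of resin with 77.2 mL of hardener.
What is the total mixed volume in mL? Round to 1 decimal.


Total = 161.6 + 77.2 = 238.8 mL

238.8


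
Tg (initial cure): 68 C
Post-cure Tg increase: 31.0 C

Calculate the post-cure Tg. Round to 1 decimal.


Post-cure Tg = 68 + 31.0 = 99.0 C

99.0


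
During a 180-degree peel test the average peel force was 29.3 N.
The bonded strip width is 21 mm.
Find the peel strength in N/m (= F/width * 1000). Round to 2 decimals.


Peel strength = F/width * 1000
= 29.3 / 21 * 1000
= 1395.24 N/m

1395.24


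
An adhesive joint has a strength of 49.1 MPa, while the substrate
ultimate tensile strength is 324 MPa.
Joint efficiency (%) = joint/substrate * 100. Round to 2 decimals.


Efficiency = 49.1 / 324 * 100
= 15.15%

15.15


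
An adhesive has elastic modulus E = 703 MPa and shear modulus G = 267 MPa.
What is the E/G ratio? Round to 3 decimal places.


E/G = 703 / 267 = 2.633

2.633


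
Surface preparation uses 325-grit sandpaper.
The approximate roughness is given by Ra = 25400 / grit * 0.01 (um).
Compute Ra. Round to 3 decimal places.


Ra = 25400 / 325 * 0.01
= 254 / 325
= 0.782 um

0.782


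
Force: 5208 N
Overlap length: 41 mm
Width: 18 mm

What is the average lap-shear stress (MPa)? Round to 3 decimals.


Average shear stress = F / (overlap * width)
= 5208 / (41 * 18)
= 7.057 MPa

7.057


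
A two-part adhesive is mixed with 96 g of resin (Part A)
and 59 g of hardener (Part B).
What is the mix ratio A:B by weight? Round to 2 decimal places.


Mix ratio = mass_A / mass_B
= 96 / 59
= 1.63

1.63


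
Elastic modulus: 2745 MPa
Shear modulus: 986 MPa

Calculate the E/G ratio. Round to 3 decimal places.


E / G = 2745 / 986 = 2.784

2.784


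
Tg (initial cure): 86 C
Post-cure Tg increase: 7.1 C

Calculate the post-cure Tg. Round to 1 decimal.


Post-cure Tg = 86 + 7.1 = 93.1 C

93.1


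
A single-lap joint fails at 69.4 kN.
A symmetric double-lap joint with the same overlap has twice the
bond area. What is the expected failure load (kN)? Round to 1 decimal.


Double-lap load = 2 * 69.4 = 138.8 kN

138.8


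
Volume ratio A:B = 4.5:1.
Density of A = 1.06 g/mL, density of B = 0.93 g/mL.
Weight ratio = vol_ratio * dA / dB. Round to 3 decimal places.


Wt ratio = 4.5 * 1.06 / 0.93
= 5.129

5.129


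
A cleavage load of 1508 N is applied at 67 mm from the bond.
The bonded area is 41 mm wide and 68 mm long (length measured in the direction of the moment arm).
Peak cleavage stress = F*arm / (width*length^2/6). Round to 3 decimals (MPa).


Moment = 1508 * 67 = 101036 N*mm
Section modulus = 41 * 4624 / 6 = 189584 / 6 mm^3
Stress = 101036 / (189584 / 6) = 606216 / 189584
= 3.198 MPa

3.198


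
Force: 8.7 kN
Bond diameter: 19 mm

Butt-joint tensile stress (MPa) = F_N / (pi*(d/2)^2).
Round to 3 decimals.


F_N = 8.7 * 1000 = 8700.0 N
A = pi*(9.5)^2 = 283.5287 mm^2
stress = 8700.0 / 283.5287 = 30.685 MPa

30.685


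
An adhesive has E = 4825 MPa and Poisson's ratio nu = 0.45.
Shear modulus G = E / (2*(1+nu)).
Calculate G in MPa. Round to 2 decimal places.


G = 4825 / (2*(1+0.45))
= 4825 / 2.90
= 1663.79 MPa

1663.79


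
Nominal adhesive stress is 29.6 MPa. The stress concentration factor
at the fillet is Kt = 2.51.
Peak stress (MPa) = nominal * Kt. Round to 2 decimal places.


Peak = 29.6 * 2.51 = 74.30 MPa

74.30


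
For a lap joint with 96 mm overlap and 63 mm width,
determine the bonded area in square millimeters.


Area = 96 * 63 = 6048 mm^2

6048


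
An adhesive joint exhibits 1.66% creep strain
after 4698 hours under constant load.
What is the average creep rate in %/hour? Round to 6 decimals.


Creep rate = strain / time
= 1.66 / 4698
= 0.000353 %/h

0.000353


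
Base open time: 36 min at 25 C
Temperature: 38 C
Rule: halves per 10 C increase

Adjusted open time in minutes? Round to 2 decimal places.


Acceleration = 2^((38-25)/10) = 2.4623
Open time = 36 / 2.4623 = 14.62 min

14.62


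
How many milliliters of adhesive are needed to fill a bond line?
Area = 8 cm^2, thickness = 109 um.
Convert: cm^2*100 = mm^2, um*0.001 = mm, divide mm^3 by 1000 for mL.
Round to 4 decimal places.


= (8 * 100) * (109 * 0.001) / 1000
= 0.0872 mL

0.0872


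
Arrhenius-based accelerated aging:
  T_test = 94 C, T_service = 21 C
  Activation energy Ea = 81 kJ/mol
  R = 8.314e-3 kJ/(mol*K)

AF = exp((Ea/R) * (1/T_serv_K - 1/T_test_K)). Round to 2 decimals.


T_test_K = 367.15, T_serv_K = 294.15
AF = exp((81/8.314e-3) * (1/294.15 - 1/367.15))
= 724.48

724.48


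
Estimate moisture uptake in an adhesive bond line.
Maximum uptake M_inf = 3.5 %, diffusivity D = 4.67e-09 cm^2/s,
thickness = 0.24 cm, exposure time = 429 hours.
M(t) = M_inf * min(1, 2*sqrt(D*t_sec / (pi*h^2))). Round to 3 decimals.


Convert time: 429 h = 1544400 s
ratio = min(1, 2*sqrt(4.67e-09*1544400/(pi*0.24^2)))
= 0.399284
M(t) = 3.5 * 0.399284 = 1.397%

1.397


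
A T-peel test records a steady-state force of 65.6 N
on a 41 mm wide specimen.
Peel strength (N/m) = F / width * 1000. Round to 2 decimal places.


Peel strength = 65.6 / 41 * 1000
= 1600.00 N/m

1600.00


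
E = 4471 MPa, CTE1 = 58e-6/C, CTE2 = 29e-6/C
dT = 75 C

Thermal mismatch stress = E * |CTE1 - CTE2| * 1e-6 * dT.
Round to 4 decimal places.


= 4471 * 29e-6 * 75
= 9.7244 MPa

9.7244


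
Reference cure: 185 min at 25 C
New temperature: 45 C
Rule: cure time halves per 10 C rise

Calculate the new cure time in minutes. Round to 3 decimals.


factor = 2^((45-25)/10) = 4.0000
t_new = 185 / 4.0000 = 46.250 min

46.250


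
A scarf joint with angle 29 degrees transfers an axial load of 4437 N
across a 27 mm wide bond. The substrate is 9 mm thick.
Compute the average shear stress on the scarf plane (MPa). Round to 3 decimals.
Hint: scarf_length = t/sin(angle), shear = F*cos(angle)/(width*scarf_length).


scarf_length = 9 / sin(29 deg) = 18.5640 mm
cos(29 deg) = 0.874620
shear stress = 4437 * 0.874620 / (27 * 18.5640)
= 7.742 MPa

7.742


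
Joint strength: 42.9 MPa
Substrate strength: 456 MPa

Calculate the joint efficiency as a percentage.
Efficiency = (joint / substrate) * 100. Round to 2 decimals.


Efficiency = (42.9 / 456) * 100 = 9.41%

9.41


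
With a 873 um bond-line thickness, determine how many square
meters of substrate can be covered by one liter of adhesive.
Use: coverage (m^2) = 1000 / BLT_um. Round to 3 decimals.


Coverage = 1000 / 873 = 1.145 m^2

1.145


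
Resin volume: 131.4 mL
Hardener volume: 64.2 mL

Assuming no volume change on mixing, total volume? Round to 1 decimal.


V_total = 131.4 + 64.2 = 195.6 mL

195.6


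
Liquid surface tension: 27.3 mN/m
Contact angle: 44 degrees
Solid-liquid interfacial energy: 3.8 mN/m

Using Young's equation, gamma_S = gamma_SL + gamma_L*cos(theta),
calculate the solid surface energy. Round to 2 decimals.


gamma_S = 3.8 + 27.3 * cos(44)
= 23.44 mN/m

23.44


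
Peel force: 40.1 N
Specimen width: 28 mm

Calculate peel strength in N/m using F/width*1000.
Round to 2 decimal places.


Peel strength = 40.1 / 28 * 1000 = 1432.14 N/m

1432.14


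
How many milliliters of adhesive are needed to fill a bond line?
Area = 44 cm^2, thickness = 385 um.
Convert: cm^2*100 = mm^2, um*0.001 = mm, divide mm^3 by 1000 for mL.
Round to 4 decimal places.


= (44 * 100) * (385 * 0.001) / 1000
= 1.6940 mL

1.6940


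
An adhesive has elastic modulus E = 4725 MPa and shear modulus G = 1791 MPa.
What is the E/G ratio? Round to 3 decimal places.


E/G = 4725 / 1791 = 2.638

2.638


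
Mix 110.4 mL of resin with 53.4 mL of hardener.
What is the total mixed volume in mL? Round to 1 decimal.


Total = 110.4 + 53.4 = 163.8 mL

163.8


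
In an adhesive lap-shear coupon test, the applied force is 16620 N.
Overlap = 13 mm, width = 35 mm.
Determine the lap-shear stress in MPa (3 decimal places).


stress = F / (overlap * width)
= 16620 / (13 * 35)
= 36.527 MPa

36.527


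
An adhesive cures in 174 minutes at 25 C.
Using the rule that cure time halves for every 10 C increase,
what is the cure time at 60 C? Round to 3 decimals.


Factor = 2^((60 - 25) / 10) = 11.3137
Cure time = 174 / 11.3137
= 15.380 minutes

15.380


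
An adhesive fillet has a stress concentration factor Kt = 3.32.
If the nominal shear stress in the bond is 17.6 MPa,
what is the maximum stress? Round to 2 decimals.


Max stress = 17.6 * 3.32 = 58.43 MPa

58.43


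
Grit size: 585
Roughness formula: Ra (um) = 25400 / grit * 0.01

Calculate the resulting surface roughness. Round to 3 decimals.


Ra = 25400 / 585 * 0.01
= 0.434 um

0.434


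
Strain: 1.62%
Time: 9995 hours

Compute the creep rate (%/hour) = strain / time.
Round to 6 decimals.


Creep rate = 1.62 / 9995
= 0.000162 %/h

0.000162


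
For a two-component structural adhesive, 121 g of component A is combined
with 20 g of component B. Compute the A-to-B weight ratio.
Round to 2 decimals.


Weight ratio A:B = 121 / 20
= 6.05

6.05


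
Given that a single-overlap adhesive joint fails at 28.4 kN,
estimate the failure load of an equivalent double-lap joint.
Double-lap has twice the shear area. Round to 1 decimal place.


Double-lap factor = 2
Expected load = 28.4 * 2 = 56.8 kN

56.8


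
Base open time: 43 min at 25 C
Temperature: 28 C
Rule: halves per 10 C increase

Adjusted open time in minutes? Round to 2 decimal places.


Acceleration = 2^((28-25)/10) = 1.2311
Open time = 43 / 1.2311 = 34.93 min

34.93


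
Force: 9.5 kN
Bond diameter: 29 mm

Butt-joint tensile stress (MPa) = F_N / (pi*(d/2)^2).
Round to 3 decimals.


F_N = 9.5 * 1000 = 9500.0 N
A = pi*(14.5)^2 = 660.5199 mm^2
stress = 9500.0 / 660.5199 = 14.383 MPa

14.383


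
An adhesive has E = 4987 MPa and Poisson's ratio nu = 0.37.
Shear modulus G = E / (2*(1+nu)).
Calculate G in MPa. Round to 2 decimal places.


G = 4987 / (2*(1+0.37))
= 4987 / 2.74
= 1820.07 MPa

1820.07


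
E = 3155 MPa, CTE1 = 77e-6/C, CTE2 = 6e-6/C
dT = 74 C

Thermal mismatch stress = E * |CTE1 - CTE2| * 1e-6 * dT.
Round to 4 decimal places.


= 3155 * 71e-6 * 74
= 16.5764 MPa

16.5764


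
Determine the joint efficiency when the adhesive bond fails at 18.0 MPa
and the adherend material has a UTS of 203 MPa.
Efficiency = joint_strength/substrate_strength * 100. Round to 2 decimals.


Joint efficiency = 18.0 / 203 * 100
= 8.87%

8.87


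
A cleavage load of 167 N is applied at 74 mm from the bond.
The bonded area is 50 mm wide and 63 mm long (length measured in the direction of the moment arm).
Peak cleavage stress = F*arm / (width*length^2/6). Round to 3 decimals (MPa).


Moment = 167 * 74 = 12358 N*mm
Section modulus = 50 * 3969 / 6 = 198450 / 6 mm^3
Stress = 12358 / (198450 / 6) = 74148 / 198450
= 0.374 MPa

0.374


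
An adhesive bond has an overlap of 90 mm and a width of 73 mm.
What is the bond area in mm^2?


Bond area = overlap * width
= 90 * 73
= 6570 mm^2

6570


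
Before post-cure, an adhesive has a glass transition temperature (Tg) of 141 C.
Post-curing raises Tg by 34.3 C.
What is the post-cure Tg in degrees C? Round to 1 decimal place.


Tg_post = Tg_base + delta_Tg
= 141 + 34.3
= 175.3 C

175.3


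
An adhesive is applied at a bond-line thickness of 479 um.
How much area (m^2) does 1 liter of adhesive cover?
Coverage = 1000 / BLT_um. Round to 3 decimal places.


Coverage = 1000 / 479 = 2.088 m^2

2.088


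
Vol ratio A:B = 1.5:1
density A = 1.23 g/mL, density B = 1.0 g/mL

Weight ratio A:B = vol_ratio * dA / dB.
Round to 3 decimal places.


Weight ratio = 1.5 * 1.23 / 1.0
= 1.845

1.845


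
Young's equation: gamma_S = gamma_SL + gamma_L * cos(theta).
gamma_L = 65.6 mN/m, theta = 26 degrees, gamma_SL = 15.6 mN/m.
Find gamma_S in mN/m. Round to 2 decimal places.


cos(26 deg) = 0.898794
gamma_S = 15.6 + 65.6 * 0.898794
= 74.56 mN/m

74.56


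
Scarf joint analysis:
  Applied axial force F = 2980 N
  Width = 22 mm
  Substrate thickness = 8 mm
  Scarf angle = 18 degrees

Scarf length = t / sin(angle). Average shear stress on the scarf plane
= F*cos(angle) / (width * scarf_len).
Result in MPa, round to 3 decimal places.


Scarf length = 8 / sin(18 deg) = 25.8885 mm
cos(18 deg) = 0.951057
Shear = 2980 * 0.951057 / (22 * 25.8885)
= 4.976 MPa

4.976


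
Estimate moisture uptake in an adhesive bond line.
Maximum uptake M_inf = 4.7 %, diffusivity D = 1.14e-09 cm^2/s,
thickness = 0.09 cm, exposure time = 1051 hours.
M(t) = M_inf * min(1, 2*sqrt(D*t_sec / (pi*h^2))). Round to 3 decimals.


Convert time: 1051 h = 3783600 s
ratio = min(1, 2*sqrt(1.14e-09*3783600/(pi*0.09^2)))
= 0.823413
M(t) = 4.7 * 0.823413 = 3.870%

3.870


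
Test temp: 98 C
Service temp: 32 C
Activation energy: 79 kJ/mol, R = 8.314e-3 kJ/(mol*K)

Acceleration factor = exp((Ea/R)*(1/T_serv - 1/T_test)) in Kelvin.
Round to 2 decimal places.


AF = exp((79/0.008314)*(1/305.15 - 1/371.15))
= 253.99

253.99


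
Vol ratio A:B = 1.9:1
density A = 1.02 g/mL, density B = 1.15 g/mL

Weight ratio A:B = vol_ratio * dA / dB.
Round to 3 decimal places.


Weight ratio = 1.9 * 1.02 / 1.15
= 1.685

1.685


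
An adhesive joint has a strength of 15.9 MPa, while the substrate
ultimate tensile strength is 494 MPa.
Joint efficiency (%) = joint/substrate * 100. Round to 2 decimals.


Efficiency = 15.9 / 494 * 100
= 3.22%

3.22


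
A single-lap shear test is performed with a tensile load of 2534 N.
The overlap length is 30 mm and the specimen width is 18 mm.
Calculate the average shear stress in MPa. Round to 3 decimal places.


Shear stress = F / (overlap * width)
= 2534 / (30 * 18)
= 2534 / 540
= 4.693 MPa

4.693


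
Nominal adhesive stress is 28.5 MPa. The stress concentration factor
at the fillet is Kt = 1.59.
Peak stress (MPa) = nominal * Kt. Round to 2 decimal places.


Peak = 28.5 * 1.59 = 45.32 MPa

45.32


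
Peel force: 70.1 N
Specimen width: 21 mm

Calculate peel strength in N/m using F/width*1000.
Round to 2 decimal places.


Peel strength = 70.1 / 21 * 1000 = 3338.10 N/m

3338.10


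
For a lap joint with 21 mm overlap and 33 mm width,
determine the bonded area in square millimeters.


Area = 21 * 33 = 693 mm^2

693


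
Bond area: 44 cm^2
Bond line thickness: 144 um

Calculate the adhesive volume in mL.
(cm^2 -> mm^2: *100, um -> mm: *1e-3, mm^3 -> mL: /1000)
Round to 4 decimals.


V = 44*100 * 144*1e-3 / 1000
= 0.6336 mL

0.6336


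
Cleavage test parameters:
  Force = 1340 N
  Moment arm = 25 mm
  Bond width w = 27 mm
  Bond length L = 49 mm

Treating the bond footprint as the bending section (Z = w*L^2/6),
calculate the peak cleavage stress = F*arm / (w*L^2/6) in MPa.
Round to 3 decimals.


M = 1340 * 25 = 33500 N*mm
Z = 27 * 49^2 / 6 = 64827 / 6 mm^3
sigma = M / Z = 6 * 33500 / 64827 = 201000 / 64827
= 3.101 MPa

3.101


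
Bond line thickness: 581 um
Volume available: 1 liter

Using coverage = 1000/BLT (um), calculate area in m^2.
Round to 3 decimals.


1 L = 1e6 mm^3, thickness = 581 um = 0.581 mm
Area = 1e6 / 0.581 mm^2 = (1e6 / 0.581) / 1e6 m^2 = 1000 / 581 m^2
= 1.721 m^2

1.721


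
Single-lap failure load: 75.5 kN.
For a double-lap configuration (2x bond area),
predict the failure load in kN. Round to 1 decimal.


Failure load = 75.5 * 2 = 151.0 kN

151.0


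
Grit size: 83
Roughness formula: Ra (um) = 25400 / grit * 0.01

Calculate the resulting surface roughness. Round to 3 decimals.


Ra = 25400 / 83 * 0.01
= 3.060 um

3.060


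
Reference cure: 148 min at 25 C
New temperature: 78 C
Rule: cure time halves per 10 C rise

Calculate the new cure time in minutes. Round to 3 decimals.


factor = 2^((78-25)/10) = 39.3966
t_new = 148 / 39.3966 = 3.757 min

3.757


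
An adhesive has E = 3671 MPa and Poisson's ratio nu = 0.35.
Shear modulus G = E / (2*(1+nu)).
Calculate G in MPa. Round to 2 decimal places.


G = 3671 / (2*(1+0.35))
= 3671 / 2.70
= 1359.63 MPa

1359.63


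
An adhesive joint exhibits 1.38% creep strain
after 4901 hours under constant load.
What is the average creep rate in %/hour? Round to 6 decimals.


Creep rate = strain / time
= 1.38 / 4901
= 0.000282 %/h

0.000282


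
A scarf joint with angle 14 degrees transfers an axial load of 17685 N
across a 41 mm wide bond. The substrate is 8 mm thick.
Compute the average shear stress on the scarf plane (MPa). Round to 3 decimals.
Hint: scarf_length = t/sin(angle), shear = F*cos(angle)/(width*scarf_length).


scarf_length = 8 / sin(14 deg) = 33.0685 mm
cos(14 deg) = 0.970296
shear stress = 17685 * 0.970296 / (41 * 33.0685)
= 12.656 MPa

12.656


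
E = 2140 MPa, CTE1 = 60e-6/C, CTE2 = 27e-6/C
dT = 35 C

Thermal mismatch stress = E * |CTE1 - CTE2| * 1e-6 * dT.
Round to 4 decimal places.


= 2140 * 33e-6 * 35
= 2.4717 MPa

2.4717


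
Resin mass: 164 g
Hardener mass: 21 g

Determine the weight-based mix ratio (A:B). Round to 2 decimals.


Ratio = 164 / 21 = 7.81

7.81


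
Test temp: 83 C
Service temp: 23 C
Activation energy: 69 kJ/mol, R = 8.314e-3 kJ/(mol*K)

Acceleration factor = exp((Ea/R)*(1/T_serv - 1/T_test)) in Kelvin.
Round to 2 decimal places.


AF = exp((69/0.008314)*(1/296.15 - 1/356.15))
= 112.29

112.29


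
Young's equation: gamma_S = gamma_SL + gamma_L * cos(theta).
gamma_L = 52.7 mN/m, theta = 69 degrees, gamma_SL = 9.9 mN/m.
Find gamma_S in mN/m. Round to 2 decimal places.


cos(69 deg) = 0.358368
gamma_S = 9.9 + 52.7 * 0.358368
= 28.79 mN/m

28.79


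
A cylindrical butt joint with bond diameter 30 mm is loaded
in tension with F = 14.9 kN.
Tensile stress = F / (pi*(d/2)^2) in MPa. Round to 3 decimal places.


Area = pi * (30/2)^2 = 706.8583 mm^2
Stress = 14.9*1000 / 706.8583
= 21.079 MPa

21.079


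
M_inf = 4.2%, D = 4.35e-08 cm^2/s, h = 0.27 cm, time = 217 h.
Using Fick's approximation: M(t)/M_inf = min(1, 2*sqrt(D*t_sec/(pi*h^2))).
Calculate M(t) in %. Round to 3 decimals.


t = 781200 s
ratio = min(1, 2*sqrt(4.35e-08*781200/(pi*0.0729)))
= 0.770401
M(t) = 4.2 * 0.770401 = 3.236%

3.236


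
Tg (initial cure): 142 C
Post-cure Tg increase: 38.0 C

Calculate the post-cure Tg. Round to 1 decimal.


Post-cure Tg = 142 + 38.0 = 180.0 C

180.0


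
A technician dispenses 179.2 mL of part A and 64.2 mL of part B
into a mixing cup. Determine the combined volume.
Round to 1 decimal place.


Combined volume = 179.2 + 64.2
= 243.4 mL

243.4


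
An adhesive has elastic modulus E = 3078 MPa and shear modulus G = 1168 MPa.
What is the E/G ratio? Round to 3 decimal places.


E/G = 3078 / 1168 = 2.635

2.635


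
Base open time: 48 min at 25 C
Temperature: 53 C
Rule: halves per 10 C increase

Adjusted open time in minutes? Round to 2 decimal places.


Acceleration = 2^((53-25)/10) = 6.9644
Open time = 48 / 6.9644 = 6.89 min

6.89


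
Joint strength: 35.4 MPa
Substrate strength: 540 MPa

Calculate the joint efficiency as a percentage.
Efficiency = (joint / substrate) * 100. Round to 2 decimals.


Efficiency = (35.4 / 540) * 100 = 6.56%

6.56


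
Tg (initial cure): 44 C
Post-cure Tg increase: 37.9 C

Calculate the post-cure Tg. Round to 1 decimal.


Post-cure Tg = 44 + 37.9 = 81.9 C

81.9


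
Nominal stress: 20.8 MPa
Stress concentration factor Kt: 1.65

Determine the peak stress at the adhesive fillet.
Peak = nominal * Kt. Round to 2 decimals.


Peak stress = 20.8 * 1.65
= 34.32 MPa

34.32


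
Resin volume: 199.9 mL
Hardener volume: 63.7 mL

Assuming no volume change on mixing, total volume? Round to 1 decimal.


V_total = 199.9 + 63.7 = 263.6 mL

263.6


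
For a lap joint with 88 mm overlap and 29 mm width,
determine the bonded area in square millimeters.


Area = 88 * 29 = 2552 mm^2

2552


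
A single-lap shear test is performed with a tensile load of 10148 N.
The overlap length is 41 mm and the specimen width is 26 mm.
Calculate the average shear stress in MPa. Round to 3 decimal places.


Shear stress = F / (overlap * width)
= 10148 / (41 * 26)
= 10148 / 1066
= 9.520 MPa

9.520


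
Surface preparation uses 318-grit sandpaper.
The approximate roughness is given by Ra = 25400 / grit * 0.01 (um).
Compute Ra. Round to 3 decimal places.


Ra = 25400 / 318 * 0.01
= 254 / 318
= 0.799 um

0.799


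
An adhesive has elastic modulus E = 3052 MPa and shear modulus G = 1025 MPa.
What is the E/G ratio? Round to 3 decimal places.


E/G = 3052 / 1025 = 2.978

2.978


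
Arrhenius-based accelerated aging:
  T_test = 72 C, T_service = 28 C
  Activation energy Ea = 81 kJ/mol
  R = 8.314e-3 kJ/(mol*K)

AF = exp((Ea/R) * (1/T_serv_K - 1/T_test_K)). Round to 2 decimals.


T_test_K = 345.15, T_serv_K = 301.15
AF = exp((81/8.314e-3) * (1/301.15 - 1/345.15))
= 61.82

61.82


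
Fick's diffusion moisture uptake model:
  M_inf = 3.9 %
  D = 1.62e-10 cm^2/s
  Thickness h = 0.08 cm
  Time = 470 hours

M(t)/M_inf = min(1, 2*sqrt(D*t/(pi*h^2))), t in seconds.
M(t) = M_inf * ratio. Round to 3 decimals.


t_sec = 470 * 3600 = 1692000
ratio = 2*sqrt(1.62e-10*1692000/(pi*0.08^2))
= min(1, 0.233519)
= 0.233519
M(t) = 3.9 * 0.233519 = 0.911 %

0.911


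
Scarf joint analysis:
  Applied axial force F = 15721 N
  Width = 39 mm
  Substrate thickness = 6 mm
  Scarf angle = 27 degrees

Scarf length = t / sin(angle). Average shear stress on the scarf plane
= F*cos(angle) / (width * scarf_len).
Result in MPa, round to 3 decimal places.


Scarf length = 6 / sin(27 deg) = 13.2161 mm
cos(27 deg) = 0.891007
Shear = 15721 * 0.891007 / (39 * 13.2161)
= 27.176 MPa

27.176


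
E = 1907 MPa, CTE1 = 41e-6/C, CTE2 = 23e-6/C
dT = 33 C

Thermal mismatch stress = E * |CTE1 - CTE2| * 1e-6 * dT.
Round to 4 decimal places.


= 1907 * 18e-6 * 33
= 1.1328 MPa

1.1328


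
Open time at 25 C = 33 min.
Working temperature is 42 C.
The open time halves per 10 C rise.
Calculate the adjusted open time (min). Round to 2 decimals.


factor = 2^((42 - 25) / 10) = 3.2490
ot = 33 / 3.2490 = 10.16 min

10.16


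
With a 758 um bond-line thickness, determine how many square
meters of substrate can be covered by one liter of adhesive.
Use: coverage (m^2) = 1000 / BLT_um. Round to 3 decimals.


Coverage = 1000 / 758 = 1.319 m^2

1.319


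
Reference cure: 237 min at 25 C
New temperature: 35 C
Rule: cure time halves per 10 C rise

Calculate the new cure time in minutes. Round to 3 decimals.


factor = 2^((35-25)/10) = 2.0000
t_new = 237 / 2.0000 = 118.500 min

118.500


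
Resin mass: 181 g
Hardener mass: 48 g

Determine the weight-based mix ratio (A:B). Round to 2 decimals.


Ratio = 181 / 48 = 3.77

3.77


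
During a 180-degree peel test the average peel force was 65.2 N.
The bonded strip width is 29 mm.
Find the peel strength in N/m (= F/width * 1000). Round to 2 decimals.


Peel strength = F/width * 1000
= 65.2 / 29 * 1000
= 2248.28 N/m

2248.28


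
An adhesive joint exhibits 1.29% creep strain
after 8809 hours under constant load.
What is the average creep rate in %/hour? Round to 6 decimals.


Creep rate = strain / time
= 1.29 / 8809
= 0.000146 %/h

0.000146


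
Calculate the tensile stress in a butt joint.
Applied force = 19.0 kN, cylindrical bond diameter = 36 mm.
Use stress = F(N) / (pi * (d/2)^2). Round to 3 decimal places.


A = pi * 18.0^2 = 1017.8760 mm^2
sigma = 19000.0 / 1017.8760 = 18.666 MPa

18.666


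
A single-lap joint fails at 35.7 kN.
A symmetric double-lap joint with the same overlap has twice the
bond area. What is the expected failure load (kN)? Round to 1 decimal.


Double-lap load = 2 * 35.7 = 71.4 kN

71.4


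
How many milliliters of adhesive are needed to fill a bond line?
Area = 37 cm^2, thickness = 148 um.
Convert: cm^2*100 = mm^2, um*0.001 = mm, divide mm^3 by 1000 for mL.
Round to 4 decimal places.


= (37 * 100) * (148 * 0.001) / 1000
= 0.5476 mL

0.5476


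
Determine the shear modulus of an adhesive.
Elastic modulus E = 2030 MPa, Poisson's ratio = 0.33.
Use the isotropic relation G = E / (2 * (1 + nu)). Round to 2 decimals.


G = 2030 / (2*(1+0.33)) = 2030 / 2.66
= 763.16 MPa

763.16


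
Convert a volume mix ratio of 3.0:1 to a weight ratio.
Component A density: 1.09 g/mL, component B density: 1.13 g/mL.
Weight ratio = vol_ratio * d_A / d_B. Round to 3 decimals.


= 3.0 * 1.09 / 1.13 = 2.894

2.894


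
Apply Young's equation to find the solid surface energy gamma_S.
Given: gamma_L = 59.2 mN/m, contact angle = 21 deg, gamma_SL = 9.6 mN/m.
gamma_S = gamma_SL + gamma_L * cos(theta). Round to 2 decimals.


theta_rad = 21 * pi/180 = 0.366519
gamma_S = 9.6 + 59.2 * cos(0.366519)
= 64.87 mN/m

64.87


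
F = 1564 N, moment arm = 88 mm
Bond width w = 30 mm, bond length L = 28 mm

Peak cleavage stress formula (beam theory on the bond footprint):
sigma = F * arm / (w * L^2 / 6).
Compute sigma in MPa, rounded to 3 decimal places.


sigma = (1564 * 88) / (30 * 784 / 6)
= 137632 * 6 / 23520
= 825792 / 23520
= 35.110 MPa

35.110


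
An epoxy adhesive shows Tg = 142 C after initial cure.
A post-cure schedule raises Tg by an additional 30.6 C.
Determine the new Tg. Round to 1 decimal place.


New Tg = 142 + 30.6
= 172.6 C

172.6


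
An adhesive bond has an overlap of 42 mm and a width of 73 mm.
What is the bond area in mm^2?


Bond area = overlap * width
= 42 * 73
= 3066 mm^2

3066


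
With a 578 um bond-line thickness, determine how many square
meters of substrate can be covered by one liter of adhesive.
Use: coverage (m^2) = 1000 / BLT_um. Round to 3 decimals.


Coverage = 1000 / 578 = 1.730 m^2

1.730


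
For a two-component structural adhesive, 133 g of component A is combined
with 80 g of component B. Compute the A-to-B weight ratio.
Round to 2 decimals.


Weight ratio A:B = 133 / 80
= 1.66

1.66


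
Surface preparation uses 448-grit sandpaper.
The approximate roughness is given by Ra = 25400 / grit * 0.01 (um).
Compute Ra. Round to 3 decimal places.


Ra = 25400 / 448 * 0.01
= 254 / 448
= 0.567 um

0.567


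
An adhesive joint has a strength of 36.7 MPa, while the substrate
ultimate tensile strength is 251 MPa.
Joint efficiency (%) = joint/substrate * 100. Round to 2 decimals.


Efficiency = 36.7 / 251 * 100
= 14.62%

14.62


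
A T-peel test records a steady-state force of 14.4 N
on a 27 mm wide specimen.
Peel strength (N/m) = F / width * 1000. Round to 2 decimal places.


Peel strength = 14.4 / 27 * 1000
= 533.33 N/m

533.33


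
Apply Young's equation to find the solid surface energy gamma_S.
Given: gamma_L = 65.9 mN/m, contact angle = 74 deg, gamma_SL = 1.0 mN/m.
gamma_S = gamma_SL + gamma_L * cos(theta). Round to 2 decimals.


theta_rad = 74 * pi/180 = 1.291544
gamma_S = 1.0 + 65.9 * cos(1.291544)
= 19.16 mN/m

19.16
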